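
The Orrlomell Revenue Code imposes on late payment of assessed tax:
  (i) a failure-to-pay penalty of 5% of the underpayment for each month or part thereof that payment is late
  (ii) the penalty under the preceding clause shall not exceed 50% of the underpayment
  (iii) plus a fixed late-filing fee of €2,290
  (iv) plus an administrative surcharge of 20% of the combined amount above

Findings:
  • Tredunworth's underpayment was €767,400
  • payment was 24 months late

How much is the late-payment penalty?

Penalty: €463,188

Accrued rate: 5% × 24 = 120%, capped at 50% → 50%
Failure-to-pay penalty: 50% of €767,400 = €383,700
Penalty before surcharge: €383,700 + €2,290 = €385,990
Administrative surcharge: 20% of €385,990 = €77,198
Total penalty: €385,990 + €77,198 = €463,188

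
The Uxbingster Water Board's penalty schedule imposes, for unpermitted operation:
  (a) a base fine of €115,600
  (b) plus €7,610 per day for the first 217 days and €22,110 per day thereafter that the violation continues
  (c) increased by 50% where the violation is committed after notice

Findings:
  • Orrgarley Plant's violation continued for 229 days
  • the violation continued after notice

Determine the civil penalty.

First 217 days: 217 × €7,610 = €1,651,370
Remaining days: (229 − 217) × €22,110 = €265,320
Per-day component: €1,651,370 + €265,320 = €1,916,690
Base plus per-day: €115,600 + €1,916,690 = €2,032,290
Enhancement: 50% of €2,032,290 = €1,016,145
Enhanced fine: €2,032,290 + €1,016,145 = €3,048,435

€3,048,435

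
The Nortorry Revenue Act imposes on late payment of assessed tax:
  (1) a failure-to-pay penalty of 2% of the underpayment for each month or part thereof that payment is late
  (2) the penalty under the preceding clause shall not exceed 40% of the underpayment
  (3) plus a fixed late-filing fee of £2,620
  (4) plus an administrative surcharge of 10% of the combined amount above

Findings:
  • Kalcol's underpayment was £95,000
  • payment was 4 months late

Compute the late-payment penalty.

Penalty: £11,242

Accrued rate: 2% × 4 = 8%, capped at 40% → 8%
Failure-to-pay penalty: 8% of £95,000 = £7,600
Penalty before surcharge: £7,600 + £2,620 = £10,220
Administrative surcharge: 10% of £10,220 = £1,022
Total penalty: £10,220 + £1,022 = £11,242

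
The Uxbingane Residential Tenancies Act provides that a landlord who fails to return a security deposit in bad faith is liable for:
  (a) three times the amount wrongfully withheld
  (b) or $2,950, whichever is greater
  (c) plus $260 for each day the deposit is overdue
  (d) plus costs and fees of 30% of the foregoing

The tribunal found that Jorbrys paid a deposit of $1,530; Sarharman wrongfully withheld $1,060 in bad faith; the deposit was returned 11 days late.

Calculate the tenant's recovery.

$7,852

Trebled: 3 × $1,060 = $3,180
Minimum $2,950: $3,180 meets the minimum, no increase.
Late-return penalty: 11 × $260 = $2,860
Damages plus late penalty: $3,180 + $2,860 = $6,040
Costs and fees: 30% of $6,040 = $1,812
Total recovery: $6,040 + $1,812 = $7,852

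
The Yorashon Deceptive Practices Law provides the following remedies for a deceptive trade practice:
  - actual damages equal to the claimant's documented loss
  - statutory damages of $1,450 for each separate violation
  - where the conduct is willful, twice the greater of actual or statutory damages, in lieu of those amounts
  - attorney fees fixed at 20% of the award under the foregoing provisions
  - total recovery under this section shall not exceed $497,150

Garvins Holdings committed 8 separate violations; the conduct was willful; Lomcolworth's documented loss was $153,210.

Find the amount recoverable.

Statutory damages: 8 × $1,450 = $11,600
Greater of actual damages ($153,210) or statutory damages ($11,600): $153,210
Doubled: 2 × $153,210 = $306,420
Attorney fees: 20% of $306,420 = $61,284
Total before cap: $306,420 + $61,284 = $367,704
Cap at $497,150: $367,704 is within the cap, no reduction.

$367,704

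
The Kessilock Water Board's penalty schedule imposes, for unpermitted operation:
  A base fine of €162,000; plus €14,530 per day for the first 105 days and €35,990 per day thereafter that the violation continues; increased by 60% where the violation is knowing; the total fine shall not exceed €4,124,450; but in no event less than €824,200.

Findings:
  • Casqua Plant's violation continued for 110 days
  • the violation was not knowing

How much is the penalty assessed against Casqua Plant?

€1,867,600

First 105 days: 105 × €14,530 = €1,525,650
Remaining days: (110 − 105) × €35,990 = €179,950
Per-day component: €1,525,650 + €179,950 = €1,705,600
Base plus per-day: €162,000 + €1,705,600 = €1,867,600
The violation was not knowing: no 60% increase.
Cap at €4,124,450: €1,867,600 is within the cap, no reduction.
Minimum €824,200: €1,867,600 meets the minimum, no increase.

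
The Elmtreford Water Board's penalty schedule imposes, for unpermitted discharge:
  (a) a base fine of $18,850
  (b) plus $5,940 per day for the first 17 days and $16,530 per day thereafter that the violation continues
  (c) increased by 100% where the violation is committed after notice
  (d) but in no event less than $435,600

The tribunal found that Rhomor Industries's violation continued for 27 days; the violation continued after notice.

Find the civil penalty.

First 17 days: 17 × $5,940 = $100,980
Remaining days: (27 − 17) × $16,530 = $165,300
Per-day component: $100,980 + $165,300 = $266,280
Base plus per-day: $18,850 + $266,280 = $285,130
Enhancement: 100% of $285,130 = $285,130
Enhanced fine: $285,130 + $285,130 = $570,260
Minimum $435,600: $570,260 meets the minimum, no increase.

Civil penalty: $570,260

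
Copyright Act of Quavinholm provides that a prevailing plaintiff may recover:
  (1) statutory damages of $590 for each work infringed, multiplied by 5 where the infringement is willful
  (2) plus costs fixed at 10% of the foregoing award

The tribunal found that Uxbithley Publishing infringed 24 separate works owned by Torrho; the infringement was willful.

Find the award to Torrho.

$77,880

Statutory damages: 24 × $590 = $14,160
Multiplied by 5: 5 × $14,160 = $70,800
Costs: 10% of $70,800 = $7,080
Award plus costs: $70,800 + $7,080 = $77,880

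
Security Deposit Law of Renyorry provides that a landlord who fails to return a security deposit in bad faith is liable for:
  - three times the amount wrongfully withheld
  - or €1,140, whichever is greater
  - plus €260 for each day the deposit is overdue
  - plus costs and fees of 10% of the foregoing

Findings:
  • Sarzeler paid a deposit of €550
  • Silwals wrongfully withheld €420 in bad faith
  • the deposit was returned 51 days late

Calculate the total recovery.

Trebled: 3 × €420 = €1,260
Minimum €1,140: €1,260 meets the minimum, no increase.
Late-return penalty: 51 × €260 = €13,260
Damages plus late penalty: €1,260 + €13,260 = €14,520
Costs and fees: 10% of €14,520 = €1,452
Total recovery: €14,520 + €1,452 = €15,972

€15,972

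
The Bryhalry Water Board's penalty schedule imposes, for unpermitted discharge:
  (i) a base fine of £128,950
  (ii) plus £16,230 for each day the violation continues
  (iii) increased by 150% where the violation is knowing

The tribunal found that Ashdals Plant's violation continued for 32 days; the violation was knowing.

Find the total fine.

Per-day component: 32 × £16,230 = £519,360
Base plus per-day: £128,950 + £519,360 = £648,310
Enhancement: 150% of £648,310 = £972,465
Enhanced fine: £648,310 + £972,465 = £1,620,775

£1,620,775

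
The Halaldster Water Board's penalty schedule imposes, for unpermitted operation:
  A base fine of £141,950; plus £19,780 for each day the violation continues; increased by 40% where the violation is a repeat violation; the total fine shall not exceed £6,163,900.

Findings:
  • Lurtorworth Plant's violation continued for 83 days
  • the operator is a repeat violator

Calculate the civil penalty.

Per-day component: 83 × £19,780 = £1,641,740
Base plus per-day: £141,950 + £1,641,740 = £1,783,690
Enhancement: 40% of £1,783,690 = £713,476
Enhanced fine: £1,783,690 + £713,476 = £2,497,166
Cap at £6,163,900: £2,497,166 is within the cap, no reduction.

£2,497,166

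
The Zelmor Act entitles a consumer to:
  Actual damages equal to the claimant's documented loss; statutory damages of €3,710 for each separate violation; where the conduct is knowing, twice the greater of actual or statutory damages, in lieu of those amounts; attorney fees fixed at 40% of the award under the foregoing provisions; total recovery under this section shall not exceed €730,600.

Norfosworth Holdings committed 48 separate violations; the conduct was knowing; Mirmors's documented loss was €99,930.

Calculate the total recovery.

€498,624

Statutory damages: 48 × €3,710 = €178,080
Greater of actual damages (€99,930) or statutory damages (€178,080): €178,080
Doubled: 2 × €178,080 = €356,160
Attorney fees: 40% of €356,160 = €142,464
Total before cap: €356,160 + €142,464 = €498,624
Cap at €730,600: €498,624 is within the cap, no reduction.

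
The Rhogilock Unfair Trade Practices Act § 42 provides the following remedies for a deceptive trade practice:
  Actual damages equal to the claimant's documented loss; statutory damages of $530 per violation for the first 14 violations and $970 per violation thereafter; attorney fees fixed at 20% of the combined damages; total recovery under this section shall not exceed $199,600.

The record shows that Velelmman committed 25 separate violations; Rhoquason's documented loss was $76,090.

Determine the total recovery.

First 14 violations: 14 × $530 = $7,420
Remaining violations: (25 − 14) × $970 = $10,670
Statutory damages: $7,420 + $10,670 = $18,090
Combined damages: $76,090 + $18,090 = $94,180
Attorney fees: 20% of $94,180 = $18,836
Total before cap: $94,180 + $18,836 = $113,016
Cap at $199,600: $113,016 is within the cap, no reduction.

Total recovery: $113,016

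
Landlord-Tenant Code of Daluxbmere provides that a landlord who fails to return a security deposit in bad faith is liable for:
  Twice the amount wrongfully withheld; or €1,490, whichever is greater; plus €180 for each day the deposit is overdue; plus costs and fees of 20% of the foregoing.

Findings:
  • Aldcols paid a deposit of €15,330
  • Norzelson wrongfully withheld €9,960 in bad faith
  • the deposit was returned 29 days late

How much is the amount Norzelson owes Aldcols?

Recovery: €30,168

Doubled: 2 × €9,960 = €19,920
Minimum €1,490: €19,920 meets the minimum, no increase.
Late-return penalty: 29 × €180 = €5,220
Damages plus late penalty: €19,920 + €5,220 = €25,140
Costs and fees: 20% of €25,140 = €5,028
Total recovery: €25,140 + €5,028 = €30,168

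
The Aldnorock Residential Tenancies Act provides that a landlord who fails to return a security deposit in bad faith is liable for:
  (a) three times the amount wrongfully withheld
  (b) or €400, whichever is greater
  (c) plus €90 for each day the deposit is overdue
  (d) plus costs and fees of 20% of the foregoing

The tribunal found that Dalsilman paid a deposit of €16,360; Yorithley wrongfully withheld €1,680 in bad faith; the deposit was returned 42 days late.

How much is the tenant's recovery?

Trebled: 3 × €1,680 = €5,040
Minimum €400: €5,040 meets the minimum, no increase.
Late-return penalty: 42 × €90 = €3,780
Damages plus late penalty: €5,040 + €3,780 = €8,820
Costs and fees: 20% of €8,820 = €1,764
Total recovery: €8,820 + €1,764 = €10,584

Recovery: €10,584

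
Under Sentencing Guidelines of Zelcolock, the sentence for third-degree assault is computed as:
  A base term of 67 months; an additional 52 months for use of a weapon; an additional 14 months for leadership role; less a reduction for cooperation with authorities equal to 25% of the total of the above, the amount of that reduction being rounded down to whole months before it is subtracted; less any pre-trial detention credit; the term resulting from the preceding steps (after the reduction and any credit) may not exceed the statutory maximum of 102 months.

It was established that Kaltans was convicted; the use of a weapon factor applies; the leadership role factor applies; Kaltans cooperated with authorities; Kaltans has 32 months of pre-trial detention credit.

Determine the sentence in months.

Use of a weapon enhancement: +52 months
Leadership role enhancement: +14 months
Adjusted term: 67 months + 52 months + 14 months = 133 months
Cooperation with authorities reduction: 25% of 133 months = 33 months (rounded down)
After reduction: 133 − 33 = 100 months
Less pre-trial detention credit: 100 months − 32 months = 68 months
Cap at 102 months: 68 months is within the cap, no reduction.

Sentence: 68 months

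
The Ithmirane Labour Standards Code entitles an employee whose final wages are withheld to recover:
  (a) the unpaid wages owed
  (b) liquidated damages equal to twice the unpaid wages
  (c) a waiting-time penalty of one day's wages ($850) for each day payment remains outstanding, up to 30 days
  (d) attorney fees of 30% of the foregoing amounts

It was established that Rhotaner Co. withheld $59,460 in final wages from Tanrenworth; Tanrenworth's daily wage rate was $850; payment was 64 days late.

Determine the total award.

Total award: $265,044

Doubled: 2 × $59,460 = $118,920
Penalty days: min(64, 30) = 30
Waiting-time penalty: 30 × $850 = $25,500
Subtotal: $59,460 + $118,920 + $25,500 = $203,880
Attorney fees: 30% of $203,880 = $61,164
Total award: $203,880 + $61,164 = $265,044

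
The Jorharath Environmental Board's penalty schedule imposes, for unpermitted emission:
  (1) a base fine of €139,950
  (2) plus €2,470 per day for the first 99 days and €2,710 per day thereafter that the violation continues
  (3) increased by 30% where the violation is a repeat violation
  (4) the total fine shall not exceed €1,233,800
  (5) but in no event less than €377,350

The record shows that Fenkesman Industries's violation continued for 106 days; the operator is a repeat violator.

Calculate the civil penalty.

First 99 days: 99 × €2,470 = €244,530
Remaining days: (106 − 99) × €2,710 = €18,970
Per-day component: €244,530 + €18,970 = €263,500
Base plus per-day: €139,950 + €263,500 = €403,450
Enhancement: 30% of €403,450 = €121,035
Enhanced fine: €403,450 + €121,035 = €524,485
Cap at €1,233,800: €524,485 is within the cap, no reduction.
Minimum €377,350: €524,485 meets the minimum, no increase.

€524,485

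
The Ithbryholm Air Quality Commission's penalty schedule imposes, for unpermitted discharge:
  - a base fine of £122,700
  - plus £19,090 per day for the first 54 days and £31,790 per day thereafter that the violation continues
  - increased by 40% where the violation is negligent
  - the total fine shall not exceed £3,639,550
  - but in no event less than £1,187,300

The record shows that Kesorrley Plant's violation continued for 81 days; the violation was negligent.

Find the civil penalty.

£2,816,646

First 54 days: 54 × £19,090 = £1,030,860
Remaining days: (81 − 54) × £31,790 = £858,330
Per-day component: £1,030,860 + £858,330 = £1,889,190
Base plus per-day: £122,700 + £1,889,190 = £2,011,890
Enhancement: 40% of £2,011,890 = £804,756
Enhanced fine: £2,011,890 + £804,756 = £2,816,646
Cap at £3,639,550: £2,816,646 is within the cap, no reduction.
Minimum £1,187,300: £2,816,646 meets the minimum, no increase.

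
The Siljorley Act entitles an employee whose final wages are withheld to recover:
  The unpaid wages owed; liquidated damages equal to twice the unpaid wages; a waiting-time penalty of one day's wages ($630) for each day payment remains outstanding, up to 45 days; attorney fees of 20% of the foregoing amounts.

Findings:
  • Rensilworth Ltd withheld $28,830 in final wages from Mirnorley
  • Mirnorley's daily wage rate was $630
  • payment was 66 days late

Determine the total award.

$137,808

Doubled: 2 × $28,830 = $57,660
Penalty days: min(66, 45) = 45
Waiting-time penalty: 45 × $630 = $28,350
Subtotal: $28,830 + $57,660 + $28,350 = $114,840
Attorney fees: 20% of $114,840 = $22,968
Total award: $114,840 + $22,968 = $137,808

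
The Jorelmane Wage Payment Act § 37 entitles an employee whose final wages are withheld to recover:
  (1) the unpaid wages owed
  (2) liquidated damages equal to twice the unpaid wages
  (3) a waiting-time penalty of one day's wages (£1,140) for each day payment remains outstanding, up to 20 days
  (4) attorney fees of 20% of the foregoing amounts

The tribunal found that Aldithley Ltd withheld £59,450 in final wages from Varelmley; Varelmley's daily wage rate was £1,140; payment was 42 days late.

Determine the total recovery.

Doubled: 2 × £59,450 = £118,900
Penalty days: min(42, 20) = 20
Waiting-time penalty: 20 × £1,140 = £22,800
Subtotal: £59,450 + £118,900 + £22,800 = £201,150
Attorney fees: 20% of £201,150 = £40,230
Total award: £201,150 + £40,230 = £241,380

£241,380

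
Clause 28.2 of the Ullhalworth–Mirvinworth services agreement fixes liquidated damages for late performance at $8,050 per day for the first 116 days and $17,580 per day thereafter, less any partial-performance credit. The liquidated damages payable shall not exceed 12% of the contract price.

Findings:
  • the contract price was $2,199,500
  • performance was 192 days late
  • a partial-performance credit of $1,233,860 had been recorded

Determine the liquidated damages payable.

First 116 days: 116 × $8,050 = $933,800
Remaining days: (192 − 116) × $17,580 = $1,336,080
Accrued per-day damages: $933,800 + $1,336,080 = $2,269,880
Less partial-performance credit: $2,269,880 − $1,233,860 = $1,036,020
Cap: 12% of $2,199,500 = $263,940
Cap at $263,940: $1,036,020 exceeds the cap → $263,940

$263,940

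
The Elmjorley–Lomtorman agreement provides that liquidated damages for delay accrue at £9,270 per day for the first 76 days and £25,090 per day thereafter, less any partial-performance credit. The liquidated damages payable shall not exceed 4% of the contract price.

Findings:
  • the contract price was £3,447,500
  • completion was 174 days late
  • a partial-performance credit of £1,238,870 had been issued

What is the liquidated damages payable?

First 76 days: 76 × £9,270 = £704,520
Remaining days: (174 − 76) × £25,090 = £2,458,820
Accrued per-day damages: £704,520 + £2,458,820 = £3,163,340
Less partial-performance credit: £3,163,340 − £1,238,870 = £1,924,470
Cap: 4% of £3,447,500 = £137,900
Cap at £137,900: £1,924,470 exceeds the cap → £137,900

£137,900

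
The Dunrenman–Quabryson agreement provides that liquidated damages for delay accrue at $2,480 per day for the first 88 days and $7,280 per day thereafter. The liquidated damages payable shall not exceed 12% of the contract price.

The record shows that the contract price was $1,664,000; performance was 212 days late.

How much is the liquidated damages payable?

First 88 days: 88 × $2,480 = $218,240
Remaining days: (212 − 88) × $7,280 = $902,720
Accrued per-day damages: $218,240 + $902,720 = $1,120,960
Cap: 12% of $1,664,000 = $199,680
Cap at $199,680: $1,120,960 exceeds the cap → $199,680

Liquidated damages: $199,680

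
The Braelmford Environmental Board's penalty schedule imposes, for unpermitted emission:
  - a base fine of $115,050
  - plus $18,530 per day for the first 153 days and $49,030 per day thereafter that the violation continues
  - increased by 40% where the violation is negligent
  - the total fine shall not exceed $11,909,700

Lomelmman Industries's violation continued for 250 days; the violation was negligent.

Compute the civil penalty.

First 153 days: 153 × $18,530 = $2,835,090
Remaining days: (250 − 153) × $49,030 = $4,755,910
Per-day component: $2,835,090 + $4,755,910 = $7,591,000
Base plus per-day: $115,050 + $7,591,000 = $7,706,050
Enhancement: 40% of $7,706,050 = $3,082,420
Enhanced fine: $7,706,050 + $3,082,420 = $10,788,470
Cap at $11,909,700: $10,788,470 is within the cap, no reduction.

$10,788,470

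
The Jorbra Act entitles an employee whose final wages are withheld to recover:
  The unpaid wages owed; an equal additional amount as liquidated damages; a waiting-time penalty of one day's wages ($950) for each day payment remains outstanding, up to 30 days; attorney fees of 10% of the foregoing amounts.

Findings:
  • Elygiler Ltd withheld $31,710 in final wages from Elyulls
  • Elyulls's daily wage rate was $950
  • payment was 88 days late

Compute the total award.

Liquidated damages (equal amount): $31,710
Penalty days: min(88, 30) = 30
Waiting-time penalty: 30 × $950 = $28,500
Subtotal: $31,710 + $31,710 + $28,500 = $91,920
Attorney fees: 10% of $91,920 = $9,192
Total award: $91,920 + $9,192 = $101,112

$101,112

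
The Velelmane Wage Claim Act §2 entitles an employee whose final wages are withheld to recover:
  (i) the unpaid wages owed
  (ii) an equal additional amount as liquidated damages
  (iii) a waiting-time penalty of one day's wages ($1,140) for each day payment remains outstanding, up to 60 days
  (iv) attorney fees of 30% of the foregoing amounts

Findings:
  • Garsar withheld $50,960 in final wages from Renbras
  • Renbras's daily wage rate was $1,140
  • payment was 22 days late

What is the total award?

$165,100

Liquidated damages (equal amount): $50,960
Penalty days: min(22, 60) = 22
Waiting-time penalty: 22 × $1,140 = $25,080
Subtotal: $50,960 + $50,960 + $25,080 = $127,000
Attorney fees: 30% of $127,000 = $38,100
Total award: $127,000 + $38,100 = $165,100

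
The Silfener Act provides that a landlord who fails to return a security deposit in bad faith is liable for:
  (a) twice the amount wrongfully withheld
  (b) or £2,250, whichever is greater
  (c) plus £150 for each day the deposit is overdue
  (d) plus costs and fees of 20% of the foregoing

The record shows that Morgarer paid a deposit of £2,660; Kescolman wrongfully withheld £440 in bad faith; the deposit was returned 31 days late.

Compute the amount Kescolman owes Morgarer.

Recovery: £8,280

Doubled: 2 × £440 = £880
Minimum £2,250: £880 is below the minimum → £2,250
Late-return penalty: 31 × £150 = £4,650
Damages plus late penalty: £2,250 + £4,650 = £6,900
Costs and fees: 20% of £6,900 = £1,380
Total recovery: £6,900 + £1,380 = £8,280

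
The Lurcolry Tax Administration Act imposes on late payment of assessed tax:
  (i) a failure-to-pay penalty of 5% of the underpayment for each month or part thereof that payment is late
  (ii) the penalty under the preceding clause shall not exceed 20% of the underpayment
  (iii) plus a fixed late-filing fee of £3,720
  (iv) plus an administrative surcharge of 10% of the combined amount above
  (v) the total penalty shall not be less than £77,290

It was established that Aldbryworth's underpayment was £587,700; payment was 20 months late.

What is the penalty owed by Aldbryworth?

Accrued rate: 5% × 20 = 100%, capped at 20% → 20%
Failure-to-pay penalty: 20% of £587,700 = £117,540
Penalty before surcharge: £117,540 + £3,720 = £121,260
Administrative surcharge: 10% of £121,260 = £12,126
Total penalty: £121,260 + £12,126 = £133,386
Minimum £77,290: £133,386 meets the minimum, no increase.

£133,386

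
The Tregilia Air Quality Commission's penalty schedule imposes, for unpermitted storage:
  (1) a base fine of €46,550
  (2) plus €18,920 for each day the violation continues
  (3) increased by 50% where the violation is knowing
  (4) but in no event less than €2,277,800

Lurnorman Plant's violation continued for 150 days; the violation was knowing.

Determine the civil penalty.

Civil penalty: €4,326,825

Per-day component: 150 × €18,920 = €2,838,000
Base plus per-day: €46,550 + €2,838,000 = €2,884,550
Enhancement: 50% of €2,884,550 = €1,442,275
Enhanced fine: €2,884,550 + €1,442,275 = €4,326,825
Minimum €2,277,800: €4,326,825 meets the minimum, no increase.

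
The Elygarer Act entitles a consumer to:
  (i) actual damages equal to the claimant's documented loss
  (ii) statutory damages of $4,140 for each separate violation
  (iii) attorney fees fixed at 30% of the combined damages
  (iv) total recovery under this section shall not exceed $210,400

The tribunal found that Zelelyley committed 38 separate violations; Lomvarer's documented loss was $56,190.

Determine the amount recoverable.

Total recovery: $210,400

Statutory damages: 38 × $4,140 = $157,320
Combined damages: $56,190 + $157,320 = $213,510
Attorney fees: 30% of $213,510 = $64,053
Total before cap: $213,510 + $64,053 = $277,563
Cap at $210,400: $277,563 exceeds the cap → $210,400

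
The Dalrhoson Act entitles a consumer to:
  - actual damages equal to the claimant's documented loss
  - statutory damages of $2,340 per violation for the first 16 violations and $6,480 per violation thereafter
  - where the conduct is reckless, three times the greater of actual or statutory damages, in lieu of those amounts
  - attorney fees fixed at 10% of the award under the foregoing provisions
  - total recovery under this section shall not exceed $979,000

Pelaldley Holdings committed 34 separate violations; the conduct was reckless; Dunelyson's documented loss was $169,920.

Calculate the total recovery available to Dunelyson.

$560,736

First 16 violations: 16 × $2,340 = $37,440
Remaining violations: (34 − 16) × $6,480 = $116,640
Statutory damages: $37,440 + $116,640 = $154,080
Greater of actual damages ($169,920) or statutory damages ($154,080): $169,920
Trebled: 3 × $169,920 = $509,760
Attorney fees: 10% of $509,760 = $50,976
Total before cap: $509,760 + $50,976 = $560,736
Cap at $979,000: $560,736 is within the cap, no reduction.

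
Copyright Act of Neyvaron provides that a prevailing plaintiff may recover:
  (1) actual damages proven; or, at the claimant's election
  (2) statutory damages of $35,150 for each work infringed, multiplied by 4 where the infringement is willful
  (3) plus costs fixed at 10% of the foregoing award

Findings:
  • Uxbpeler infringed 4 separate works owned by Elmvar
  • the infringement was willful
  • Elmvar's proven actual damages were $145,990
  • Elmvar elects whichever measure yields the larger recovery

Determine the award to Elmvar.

$618,640

Statutory damages: 4 × $35,150 = $140,600
Multiplied by 4: 4 × $140,600 = $562,400
Greater of actual damages ($145,990) or enhanced statutory damages ($562,400): $562,400
Costs: 10% of $562,400 = $56,240
Award plus costs: $562,400 + $56,240 = $618,640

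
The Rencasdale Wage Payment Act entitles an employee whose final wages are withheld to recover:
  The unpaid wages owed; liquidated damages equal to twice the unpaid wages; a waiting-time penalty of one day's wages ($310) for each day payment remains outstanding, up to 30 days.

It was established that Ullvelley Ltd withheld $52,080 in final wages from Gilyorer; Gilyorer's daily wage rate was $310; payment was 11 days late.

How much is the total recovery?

Doubled: 2 × $52,080 = $104,160
Penalty days: min(11, 30) = 11
Waiting-time penalty: 11 × $310 = $3,410
Total award: $52,080 + $104,160 + $3,410 = $159,650

$159,650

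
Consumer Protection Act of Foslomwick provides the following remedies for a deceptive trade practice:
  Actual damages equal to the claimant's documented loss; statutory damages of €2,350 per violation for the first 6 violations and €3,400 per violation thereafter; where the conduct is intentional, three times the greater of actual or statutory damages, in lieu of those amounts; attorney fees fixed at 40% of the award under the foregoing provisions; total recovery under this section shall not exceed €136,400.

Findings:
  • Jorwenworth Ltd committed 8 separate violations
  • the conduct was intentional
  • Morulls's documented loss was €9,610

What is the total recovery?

First 6 violations: 6 × €2,350 = €14,100
Remaining violations: (8 − 6) × €3,400 = €6,800
Statutory damages: €14,100 + €6,800 = €20,900
Greater of actual damages (€9,610) or statutory damages (€20,900): €20,900
Trebled: 3 × €20,900 = €62,700
Attorney fees: 40% of €62,700 = €25,080
Total before cap: €62,700 + €25,080 = €87,780
Cap at €136,400: €87,780 is within the cap, no reduction.

€87,780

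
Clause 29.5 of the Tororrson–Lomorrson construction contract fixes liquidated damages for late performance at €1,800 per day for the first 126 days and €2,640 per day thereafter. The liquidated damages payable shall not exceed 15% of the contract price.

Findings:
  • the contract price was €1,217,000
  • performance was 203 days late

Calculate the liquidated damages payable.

€182,550

First 126 days: 126 × €1,800 = €226,800
Remaining days: (203 − 126) × €2,640 = €203,280
Accrued per-day damages: €226,800 + €203,280 = €430,080
Cap: 15% of €1,217,000 = €182,550
Cap at €182,550: €430,080 exceeds the cap → €182,550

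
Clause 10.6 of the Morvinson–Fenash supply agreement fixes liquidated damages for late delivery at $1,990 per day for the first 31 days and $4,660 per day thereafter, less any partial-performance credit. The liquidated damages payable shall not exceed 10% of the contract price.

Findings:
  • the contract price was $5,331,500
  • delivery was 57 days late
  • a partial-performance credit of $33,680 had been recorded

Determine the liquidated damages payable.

Liquidated damages: $149,170

First 31 days: 31 × $1,990 = $61,690
Remaining days: (57 − 31) × $4,660 = $121,160
Accrued per-day damages: $61,690 + $121,160 = $182,850
Less partial-performance credit: $182,850 − $33,680 = $149,170
Cap: 10% of $5,331,500 = $533,150
Cap at $533,150: $149,170 is within the cap, no reduction.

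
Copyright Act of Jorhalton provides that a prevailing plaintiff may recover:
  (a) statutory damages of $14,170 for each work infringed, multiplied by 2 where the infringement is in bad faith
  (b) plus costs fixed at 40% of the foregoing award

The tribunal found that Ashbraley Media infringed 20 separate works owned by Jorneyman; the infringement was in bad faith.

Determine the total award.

$793,520

Statutory damages: 20 × $14,170 = $283,400
Doubled: 2 × $283,400 = $566,800
Costs: 40% of $566,800 = $226,720
Award plus costs: $566,800 + $226,720 = $793,520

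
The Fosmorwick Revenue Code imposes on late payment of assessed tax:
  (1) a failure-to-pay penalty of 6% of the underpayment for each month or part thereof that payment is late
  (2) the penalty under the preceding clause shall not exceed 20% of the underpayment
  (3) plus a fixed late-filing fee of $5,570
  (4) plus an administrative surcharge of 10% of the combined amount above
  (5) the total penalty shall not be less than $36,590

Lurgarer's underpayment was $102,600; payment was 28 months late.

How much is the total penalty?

Accrued rate: 6% × 28 = 168%, capped at 20% → 20%
Failure-to-pay penalty: 20% of $102,600 = $20,520
Penalty before surcharge: $20,520 + $5,570 = $26,090
Administrative surcharge: 10% of $26,090 = $2,609
Total penalty: $26,090 + $2,609 = $28,699
Minimum $36,590: $28,699 is below the minimum → $36,590

$36,590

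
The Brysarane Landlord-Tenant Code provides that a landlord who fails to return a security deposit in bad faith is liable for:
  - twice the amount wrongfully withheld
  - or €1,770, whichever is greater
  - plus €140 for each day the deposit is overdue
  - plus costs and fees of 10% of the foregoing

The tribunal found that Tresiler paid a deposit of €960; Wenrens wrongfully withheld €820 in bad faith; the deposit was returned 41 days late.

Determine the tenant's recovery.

Doubled: 2 × €820 = €1,640
Minimum €1,770: €1,640 is below the minimum → €1,770
Late-return penalty: 41 × €140 = €5,740
Damages plus late penalty: €1,770 + €5,740 = €7,510
Costs and fees: 10% of €7,510 = €751
Total recovery: €7,510 + €751 = €8,261

€8,261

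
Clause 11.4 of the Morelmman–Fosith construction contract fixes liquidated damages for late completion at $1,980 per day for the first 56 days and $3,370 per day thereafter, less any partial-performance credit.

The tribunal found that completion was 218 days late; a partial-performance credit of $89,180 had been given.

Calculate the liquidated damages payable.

First 56 days: 56 × $1,980 = $110,880
Remaining days: (218 − 56) × $3,370 = $545,940
Accrued per-day damages: $110,880 + $545,940 = $656,820
Less partial-performance credit: $656,820 − $89,180 = $567,640

$567,640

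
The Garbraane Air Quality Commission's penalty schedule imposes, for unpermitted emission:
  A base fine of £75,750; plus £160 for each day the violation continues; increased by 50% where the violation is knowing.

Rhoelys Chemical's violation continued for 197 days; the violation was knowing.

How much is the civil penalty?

Civil penalty: £160,905

Per-day component: 197 × £160 = £31,520
Base plus per-day: £75,750 + £31,520 = £107,270
Enhancement: 50% of £107,270 = £53,635
Enhanced fine: £107,270 + £53,635 = £160,905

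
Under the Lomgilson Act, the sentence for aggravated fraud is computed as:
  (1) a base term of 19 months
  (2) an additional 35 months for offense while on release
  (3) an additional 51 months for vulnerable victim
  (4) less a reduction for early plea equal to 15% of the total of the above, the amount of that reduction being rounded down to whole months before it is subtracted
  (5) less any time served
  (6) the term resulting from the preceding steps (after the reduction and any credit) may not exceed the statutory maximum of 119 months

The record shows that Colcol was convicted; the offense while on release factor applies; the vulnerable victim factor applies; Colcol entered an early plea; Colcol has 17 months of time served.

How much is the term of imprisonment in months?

Offense while on release enhancement: +35 months
Vulnerable victim enhancement: +51 months
Adjusted term: 19 months + 35 months + 51 months = 105 months
Early plea reduction: 15% of 105 months = 15 months (rounded down)
After reduction: 105 − 15 = 90 months
Less time served: 90 months − 17 months = 73 months
Cap at 119 months: 73 months is within the cap, no reduction.

Sentence: 73 months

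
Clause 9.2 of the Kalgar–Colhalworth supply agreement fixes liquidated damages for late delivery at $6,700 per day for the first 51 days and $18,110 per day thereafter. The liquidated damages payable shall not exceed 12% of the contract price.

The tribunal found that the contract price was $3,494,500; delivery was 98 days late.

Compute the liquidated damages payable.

$419,340

First 51 days: 51 × $6,700 = $341,700
Remaining days: (98 − 51) × $18,110 = $851,170
Accrued per-day damages: $341,700 + $851,170 = $1,192,870
Cap: 12% of $3,494,500 = $419,340
Cap at $419,340: $1,192,870 exceeds the cap → $419,340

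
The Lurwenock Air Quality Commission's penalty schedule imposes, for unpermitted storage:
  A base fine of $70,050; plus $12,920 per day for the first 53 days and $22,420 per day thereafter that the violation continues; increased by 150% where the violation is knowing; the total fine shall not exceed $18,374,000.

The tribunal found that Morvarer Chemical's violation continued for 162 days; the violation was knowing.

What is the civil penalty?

$7,996,475

First 53 days: 53 × $12,920 = $684,760
Remaining days: (162 − 53) × $22,420 = $2,443,780
Per-day component: $684,760 + $2,443,780 = $3,128,540
Base plus per-day: $70,050 + $3,128,540 = $3,198,590
Enhancement: 150% of $3,198,590 = $4,797,885
Enhanced fine: $3,198,590 + $4,797,885 = $7,996,475
Cap at $18,374,000: $7,996,475 is within the cap, no reduction.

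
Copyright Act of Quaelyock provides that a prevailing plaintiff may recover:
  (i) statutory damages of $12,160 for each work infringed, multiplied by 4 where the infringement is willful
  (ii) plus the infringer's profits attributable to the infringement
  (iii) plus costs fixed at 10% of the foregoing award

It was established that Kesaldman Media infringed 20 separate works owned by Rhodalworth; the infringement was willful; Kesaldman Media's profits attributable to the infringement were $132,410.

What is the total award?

Statutory damages: 20 × $12,160 = $243,200
Multiplied by 4: 4 × $243,200 = $972,800
Combined award: $972,800 + $132,410 = $1,105,210
Costs: 10% of $1,105,210 = $110,521
Award plus costs: $1,105,210 + $110,521 = $1,215,731

Award: $1,215,731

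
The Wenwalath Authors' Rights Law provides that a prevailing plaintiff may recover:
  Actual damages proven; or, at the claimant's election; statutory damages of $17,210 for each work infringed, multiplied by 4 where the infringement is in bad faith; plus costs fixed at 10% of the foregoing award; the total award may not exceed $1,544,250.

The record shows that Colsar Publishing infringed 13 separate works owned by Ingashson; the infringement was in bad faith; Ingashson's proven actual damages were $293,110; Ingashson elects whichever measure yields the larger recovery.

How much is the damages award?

Statutory damages: 13 × $17,210 = $223,730
Multiplied by 4: 4 × $223,730 = $894,920
Greater of actual damages ($293,110) or enhanced statutory damages ($894,920): $894,920
Costs: 10% of $894,920 = $89,492
Award plus costs: $894,920 + $89,492 = $984,412
Cap at $1,544,250: $984,412 is within the cap, no reduction.

$984,412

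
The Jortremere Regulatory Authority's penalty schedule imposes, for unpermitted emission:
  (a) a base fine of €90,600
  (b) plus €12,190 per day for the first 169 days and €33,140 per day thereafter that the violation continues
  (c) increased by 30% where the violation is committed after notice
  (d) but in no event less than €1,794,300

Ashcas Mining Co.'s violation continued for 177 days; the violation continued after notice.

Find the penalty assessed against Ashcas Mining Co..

Civil penalty: €3,140,579

First 169 days: 169 × €12,190 = €2,060,110
Remaining days: (177 − 169) × €33,140 = €265,120
Per-day component: €2,060,110 + €265,120 = €2,325,230
Base plus per-day: €90,600 + €2,325,230 = €2,415,830
Enhancement: 30% of €2,415,830 = €724,749
Enhanced fine: €2,415,830 + €724,749 = €3,140,579
Minimum €1,794,300: €3,140,579 meets the minimum, no increase.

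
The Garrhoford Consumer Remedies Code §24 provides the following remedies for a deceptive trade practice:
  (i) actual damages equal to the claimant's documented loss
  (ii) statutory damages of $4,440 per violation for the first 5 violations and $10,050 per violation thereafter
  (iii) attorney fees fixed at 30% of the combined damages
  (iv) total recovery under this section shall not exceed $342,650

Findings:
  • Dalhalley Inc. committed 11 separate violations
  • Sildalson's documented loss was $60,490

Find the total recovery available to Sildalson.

First 5 violations: 5 × $4,440 = $22,200
Remaining violations: (11 − 5) × $10,050 = $60,300
Statutory damages: $22,200 + $60,300 = $82,500
Combined damages: $60,490 + $82,500 = $142,990
Attorney fees: 30% of $142,990 = $42,897
Total before cap: $142,990 + $42,897 = $185,887
Cap at $342,650: $185,887 is within the cap, no reduction.

$185,887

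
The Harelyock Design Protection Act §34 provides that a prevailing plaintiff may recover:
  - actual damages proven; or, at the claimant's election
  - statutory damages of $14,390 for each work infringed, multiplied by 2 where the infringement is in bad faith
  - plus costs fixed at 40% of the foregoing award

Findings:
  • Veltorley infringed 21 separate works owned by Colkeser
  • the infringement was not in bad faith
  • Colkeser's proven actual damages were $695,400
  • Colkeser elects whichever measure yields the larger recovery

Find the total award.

Statutory damages: 21 × $14,390 = $302,190
Infringement not in bad faith: no ×2 enhancement.
Greater of actual damages ($695,400) or statutory damages ($302,190): $695,400
Costs: 40% of $695,400 = $278,160
Award plus costs: $695,400 + $278,160 = $973,560

$973,560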